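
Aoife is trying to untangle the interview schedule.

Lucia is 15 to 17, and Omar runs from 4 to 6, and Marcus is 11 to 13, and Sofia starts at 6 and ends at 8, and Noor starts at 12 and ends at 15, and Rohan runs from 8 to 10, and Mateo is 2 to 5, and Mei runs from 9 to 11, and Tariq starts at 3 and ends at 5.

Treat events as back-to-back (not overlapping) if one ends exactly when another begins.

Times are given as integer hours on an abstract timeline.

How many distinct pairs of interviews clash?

5

Sorted by start: Mateo, Tariq, Omar, Sofia, Rohan, Mei, Marcus, Noor, Lucia.
Tariq starts before Mateo ends → Mateo and Tariq overlap.
Omar starts before Mateo ends → Mateo and Omar overlap.
Sofia starts after Mateo ends; Mateo is clear from here.
Omar starts before Tariq ends → Tariq and Omar overlap.
Sofia starts after Tariq ends; Tariq is clear from here.
Sofia starts exactly when Omar ends (back-to-back, no overlap); Omar is clear from here.
Rohan starts exactly when Sofia ends (back-to-back, no overlap); Sofia is clear from here.
Mei starts before Rohan ends → Rohan and Mei overlap.
Marcus starts after Rohan ends; Rohan is clear from here.
Marcus starts exactly when Mei ends (back-to-back, no overlap); Mei is clear from here.
Noor starts before Marcus ends → Marcus and Noor overlap.
Lucia starts after Marcus ends.
Lucia starts exactly when Noor ends (back-to-back, no overlap).
Overlapping pairs: Marcus & Noor, Mateo & Omar, Mateo & Tariq, Mei & Rohan, Omar & Tariq — 5 in total.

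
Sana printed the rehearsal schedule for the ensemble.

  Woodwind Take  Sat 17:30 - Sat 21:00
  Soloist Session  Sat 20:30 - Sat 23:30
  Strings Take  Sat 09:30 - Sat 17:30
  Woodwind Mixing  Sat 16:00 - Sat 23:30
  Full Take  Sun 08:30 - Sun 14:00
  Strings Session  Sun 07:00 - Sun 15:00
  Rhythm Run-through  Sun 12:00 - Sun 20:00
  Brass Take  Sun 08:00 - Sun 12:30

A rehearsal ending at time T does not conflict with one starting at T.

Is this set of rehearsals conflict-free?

No

Two intervals overlap when each starts before the other ends.
Sorted by start: Strings Take, Woodwind Mixing, Woodwind Take, Soloist Session, Strings Session, Brass Take, Full Take, Rhythm Run-through.
Woodwind Mixing starts before Strings Take ends → Strings Take and Woodwind Mixing overlap.
That's a conflict, so the schedule is not conflict-free.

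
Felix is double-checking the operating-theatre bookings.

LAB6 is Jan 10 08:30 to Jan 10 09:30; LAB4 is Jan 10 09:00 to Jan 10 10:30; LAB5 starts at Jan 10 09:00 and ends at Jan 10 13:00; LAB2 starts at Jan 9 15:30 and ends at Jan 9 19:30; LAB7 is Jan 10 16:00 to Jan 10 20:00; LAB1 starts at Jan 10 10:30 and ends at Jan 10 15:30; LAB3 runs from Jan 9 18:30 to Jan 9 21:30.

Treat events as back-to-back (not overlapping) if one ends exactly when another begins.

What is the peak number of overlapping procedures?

3

Walk through starts and ends in time order (an end at T is processed before a start at T):
Jan 9 15:30 start LAB2 → 1
Jan 9 18:30 start LAB3 → 2
Jan 9 19:30 end LAB2 → 1
Jan 9 21:30 end LAB3 → 0
Jan 10 08:30 start LAB6 → 1
Jan 10 09:00 start LAB4 → 2
Jan 10 09:00 start LAB5 → 3
Jan 10 09:30 end LAB6 → 2
Jan 10 10:30 end LAB4 → 1
Jan 10 10:30 start LAB1 → 2
Jan 10 13:00 end LAB5 → 1
Jan 10 15:30 end LAB1 → 0
Jan 10 16:00 start LAB7 → 1
Jan 10 20:00 end LAB7 → 0
Peak is 3, at Jan 10 09:00 (LAB4, LAB5, LAB6).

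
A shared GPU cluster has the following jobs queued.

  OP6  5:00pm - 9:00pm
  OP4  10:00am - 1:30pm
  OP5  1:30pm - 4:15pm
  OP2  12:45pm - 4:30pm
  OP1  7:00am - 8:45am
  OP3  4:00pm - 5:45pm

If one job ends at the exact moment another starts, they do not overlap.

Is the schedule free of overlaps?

No

Two intervals overlap when each starts before the other ends.
Sorted by start: OP1, OP4, OP2, OP5, OP3, OP6.
OP4 starts after OP1 ends; OP1 is clear from here.
OP2 starts before OP4 ends → OP4 and OP2 overlap.
That's a conflict, so the schedule is not conflict-free.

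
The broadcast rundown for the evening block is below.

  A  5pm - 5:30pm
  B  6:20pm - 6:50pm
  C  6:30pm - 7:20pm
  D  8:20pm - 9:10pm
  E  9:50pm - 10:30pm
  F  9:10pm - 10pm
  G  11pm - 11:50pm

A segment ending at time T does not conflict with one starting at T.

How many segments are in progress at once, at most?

2

Sort all start/end points and keep a running count:
5pm start A → 1
5:30pm end A → 0
6:20pm start B → 1
6:30pm start C → 2
6:50pm end B → 1
7:20pm end C → 0
8:20pm start D → 1
9:10pm end D → 0
9:10pm start F → 1
9:50pm start E → 2
10pm end F → 1
10:30pm end E → 0
11pm start G → 1
11:50pm end G → 0
Peak is 2, at 6:30pm (B, C).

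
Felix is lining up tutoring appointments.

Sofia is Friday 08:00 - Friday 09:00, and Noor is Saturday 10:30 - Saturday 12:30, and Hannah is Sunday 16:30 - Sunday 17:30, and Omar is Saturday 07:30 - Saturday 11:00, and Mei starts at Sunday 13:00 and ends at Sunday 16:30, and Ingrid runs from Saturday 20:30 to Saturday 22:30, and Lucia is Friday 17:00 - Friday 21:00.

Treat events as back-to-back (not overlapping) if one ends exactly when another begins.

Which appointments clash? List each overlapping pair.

Noor & Omar

Sorted by start: Sofia, Lucia, Omar, Noor, Ingrid, Mei, Hannah.
Lucia starts after Sofia ends — done with Sofia.
Omar starts after Lucia ends — done with Lucia.
Noor starts before Omar ends → Omar and Noor overlap.
Ingrid starts after Omar ends — done with Omar.
Ingrid starts after Noor ends — done with Noor.
Mei starts after Ingrid ends — done with Ingrid.
Hannah starts exactly when Mei ends (back-to-back, no overlap).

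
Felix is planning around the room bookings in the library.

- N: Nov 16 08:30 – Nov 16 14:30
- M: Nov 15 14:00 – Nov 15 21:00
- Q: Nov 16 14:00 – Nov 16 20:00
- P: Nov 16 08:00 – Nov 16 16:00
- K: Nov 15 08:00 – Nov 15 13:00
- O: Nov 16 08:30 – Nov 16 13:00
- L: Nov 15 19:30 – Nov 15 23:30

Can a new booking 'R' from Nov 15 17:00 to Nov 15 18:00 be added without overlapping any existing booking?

No — it overlaps M

K: ends Nov 15 13:00 at or before R starts Nov 15 17:00 → clear.
M: starts Nov 15 14:00 before R ends Nov 15 18:00, and ends Nov 15 21:00 after R starts Nov 15 17:00 → overlap.
L: starts Nov 15 19:30 at or after R ends Nov 15 18:00 → clear.
P: starts Nov 16 08:00 at or after R ends Nov 15 18:00 → clear.
N: starts Nov 16 08:30 at or after R ends Nov 15 18:00 → clear.
O: starts Nov 16 08:30 at or after R ends Nov 15 18:00 → clear.
Q: starts Nov 16 14:00 at or after R ends Nov 15 18:00 → clear.
R overlaps M.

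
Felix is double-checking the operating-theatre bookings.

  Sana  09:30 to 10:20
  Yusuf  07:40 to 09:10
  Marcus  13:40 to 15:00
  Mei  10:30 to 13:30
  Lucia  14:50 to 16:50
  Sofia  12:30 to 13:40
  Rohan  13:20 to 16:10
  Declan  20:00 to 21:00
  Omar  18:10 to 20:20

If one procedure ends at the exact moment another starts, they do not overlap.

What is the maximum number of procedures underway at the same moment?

Sweep the timeline, counting +1 at each start and −1 at each end (ends before starts at a tie):
07:40 start Yusuf → 1
09:10 end Yusuf → 0
09:30 start Sana → 1
10:20 end Sana → 0
10:30 start Mei → 1
12:30 start Sofia → 2
13:20 start Rohan → 3
13:30 end Mei → 2
13:40 end Sofia → 1
13:40 start Marcus → 2
14:50 start Lucia → 3
15:00 end Marcus → 2
16:10 end Rohan → 1
16:50 end Lucia → 0
18:10 start Omar → 1
20:00 start Declan → 2
20:20 end Omar → 1
21:00 end Declan → 0
Peak is 3, at 13:20 (Mei, Rohan, Sofia).

3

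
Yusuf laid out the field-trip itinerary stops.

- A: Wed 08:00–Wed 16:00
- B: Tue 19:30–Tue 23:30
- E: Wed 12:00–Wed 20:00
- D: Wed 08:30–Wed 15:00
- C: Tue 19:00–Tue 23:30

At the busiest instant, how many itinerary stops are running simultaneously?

3

Walk through starts and ends in time order (an end at T is processed before a start at T):
Tue 19:00 start C → 1
Tue 19:30 start B → 2
Tue 23:30 end B → 1
Tue 23:30 end C → 0
Wed 08:00 start A → 1
Wed 08:30 start D → 2
Wed 12:00 start E → 3
Wed 15:00 end D → 2
Wed 16:00 end A → 1
Wed 20:00 end E → 0
Peak is 3, at Wed 12:00 (A, D, E).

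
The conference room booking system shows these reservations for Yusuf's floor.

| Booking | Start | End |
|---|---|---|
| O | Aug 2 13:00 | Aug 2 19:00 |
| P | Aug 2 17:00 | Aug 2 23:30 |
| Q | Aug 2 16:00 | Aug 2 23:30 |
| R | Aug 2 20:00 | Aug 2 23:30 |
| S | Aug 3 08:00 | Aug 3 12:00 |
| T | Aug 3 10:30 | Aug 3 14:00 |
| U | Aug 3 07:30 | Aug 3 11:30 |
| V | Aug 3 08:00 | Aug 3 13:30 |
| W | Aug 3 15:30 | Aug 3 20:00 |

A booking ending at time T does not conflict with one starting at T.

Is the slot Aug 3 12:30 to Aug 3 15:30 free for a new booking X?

No — it overlaps T, V

O: ends Aug 2 19:00 at or before X starts Aug 3 12:30 → clear.
Q: ends Aug 2 23:30 at or before X starts Aug 3 12:30 → clear.
P: ends Aug 2 23:30 at or before X starts Aug 3 12:30 → clear.
R: ends Aug 2 23:30 at or before X starts Aug 3 12:30 → clear.
U: ends Aug 3 11:30 at or before X starts Aug 3 12:30 → clear.
S: ends Aug 3 12:00 at or before X starts Aug 3 12:30 → clear.
V: starts Aug 3 08:00 before X ends Aug 3 15:30, and ends Aug 3 13:30 after X starts Aug 3 12:30 → overlap.
T: starts Aug 3 10:30 before X ends Aug 3 15:30, and ends Aug 3 14:00 after X starts Aug 3 12:30 → overlap.
W: starts Aug 3 15:30 at or after X ends Aug 3 15:30 → clear.
X overlaps T, V.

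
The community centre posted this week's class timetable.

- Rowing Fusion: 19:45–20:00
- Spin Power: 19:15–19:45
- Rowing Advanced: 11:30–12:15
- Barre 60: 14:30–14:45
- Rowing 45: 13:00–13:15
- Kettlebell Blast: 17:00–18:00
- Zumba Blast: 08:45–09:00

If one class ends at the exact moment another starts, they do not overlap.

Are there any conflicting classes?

No

Two intervals overlap when each starts before the other ends.
Sorted by start: Zumba Blast, Rowing Advanced, Rowing 45, Barre 60, Kettlebell Blast, Spin Power, Rowing Fusion.
Rowing Advanced starts after Zumba Blast ends, so nothing later overlaps Zumba Blast either.
Rowing 45 starts after Rowing Advanced ends, so nothing later overlaps Rowing Advanced either.
Barre 60 starts after Rowing 45 ends, so nothing later overlaps Rowing 45 either.
Kettlebell Blast starts after Barre 60 ends, so nothing later overlaps Barre 60 either.
Spin Power starts after Kettlebell Blast ends, so nothing later overlaps Kettlebell Blast either.
Rowing Fusion starts exactly when Spin Power ends (back-to-back, no overlap).
Every pair is clear; the schedule has no overlaps.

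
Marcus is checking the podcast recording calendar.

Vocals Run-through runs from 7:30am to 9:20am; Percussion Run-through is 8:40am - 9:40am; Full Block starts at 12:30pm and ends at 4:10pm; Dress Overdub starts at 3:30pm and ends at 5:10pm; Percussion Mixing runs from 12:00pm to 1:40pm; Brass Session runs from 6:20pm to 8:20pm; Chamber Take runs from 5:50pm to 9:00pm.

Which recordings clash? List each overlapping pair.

Two intervals overlap when each starts before the other ends.
Sorted by start: Vocals Run-through, Percussion Run-through, Percussion Mixing, Full Block, Dress Overdub, Chamber Take, Brass Session.
Percussion Run-through starts before Vocals Run-through ends → Vocals Run-through and Percussion Run-through overlap.
Percussion Mixing starts after Vocals Run-through ends, so nothing later overlaps Vocals Run-through either.
Percussion Mixing starts after Percussion Run-through ends, so nothing later overlaps Percussion Run-through either.
Full Block starts before Percussion Mixing ends → Percussion Mixing and Full Block overlap.
Dress Overdub starts after Percussion Mixing ends, so nothing later overlaps Percussion Mixing either.
Dress Overdub starts before Full Block ends → Full Block and Dress Overdub overlap.
Chamber Take starts after Full Block ends, so nothing later overlaps Full Block either.
Chamber Take starts after Dress Overdub ends, so nothing later overlaps Dress Overdub either.
Brass Session starts before Chamber Take ends → Chamber Take and Brass Session overlap.

Brass Session & Chamber Take, Dress Overdub & Full Block, Full Block & Percussion Mixing, Percussion Run-through & Vocals Run-through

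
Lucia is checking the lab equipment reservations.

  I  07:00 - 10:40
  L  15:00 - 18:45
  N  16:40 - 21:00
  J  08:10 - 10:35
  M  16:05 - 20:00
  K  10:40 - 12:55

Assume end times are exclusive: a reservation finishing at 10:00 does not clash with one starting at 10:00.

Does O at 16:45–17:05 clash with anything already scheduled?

Yes — it overlaps L, M, N

I: ends 10:40 at or before O starts 16:45 → clear.
J: ends 10:35 at or before O starts 16:45 → clear.
K: ends 12:55 at or before O starts 16:45 → clear.
L: starts 15:00 before O ends 17:05, and ends 18:45 after O starts 16:45 → overlap.
M: starts 16:05 before O ends 17:05, and ends 20:00 after O starts 16:45 → overlap.
N: starts 16:40 before O ends 17:05, and ends 21:00 after O starts 16:45 → overlap.
O overlaps L, M, N.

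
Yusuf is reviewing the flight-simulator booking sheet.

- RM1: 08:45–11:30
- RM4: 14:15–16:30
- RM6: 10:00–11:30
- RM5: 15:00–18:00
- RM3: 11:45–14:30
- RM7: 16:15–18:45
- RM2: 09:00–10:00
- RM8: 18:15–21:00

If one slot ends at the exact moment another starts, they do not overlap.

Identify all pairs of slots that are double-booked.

Two intervals overlap when each starts before the other ends.
Sorted by start: RM1, RM2, RM6, RM3, RM4, RM5, RM7, RM8.
RM2 starts before RM1 ends → RM1 and RM2 overlap.
RM6 starts before RM1 ends → RM1 and RM6 overlap.
RM3 starts after RM1 ends — done with RM1.
RM6 starts exactly when RM2 ends (back-to-back, no overlap) — done with RM2.
RM3 starts after RM6 ends — done with RM6.
RM4 starts before RM3 ends → RM3 and RM4 overlap.
RM5 starts after RM3 ends — done with RM3.
RM5 starts before RM4 ends → RM4 and RM5 overlap.
RM7 starts before RM4 ends → RM4 and RM7 overlap.
RM8 starts after RM4 ends.
RM7 starts before RM5 ends → RM5 and RM7 overlap.
RM8 starts after RM5 ends.
RM8 starts before RM7 ends → RM7 and RM8 overlap.

RM1 & RM2, RM1 & RM6, RM3 & RM4, RM4 & RM5, RM4 & RM7, RM5 & RM7, RM7 & RM8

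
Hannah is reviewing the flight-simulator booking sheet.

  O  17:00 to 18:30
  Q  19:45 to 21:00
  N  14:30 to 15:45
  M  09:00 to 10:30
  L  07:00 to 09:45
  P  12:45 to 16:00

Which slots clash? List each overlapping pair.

Check each pair: they overlap iff neither finishes before the other starts.
Sorted by start: L, M, P, N, O, Q.
M starts before L ends → L and M overlap.
P starts after L ends; L is clear from here.
P starts after M ends; M is clear from here.
N starts before P ends → P and N overlap.
O starts after P ends; P is clear from here.
O starts after N ends; N is clear from here.
Q starts after O ends.

L & M, N & P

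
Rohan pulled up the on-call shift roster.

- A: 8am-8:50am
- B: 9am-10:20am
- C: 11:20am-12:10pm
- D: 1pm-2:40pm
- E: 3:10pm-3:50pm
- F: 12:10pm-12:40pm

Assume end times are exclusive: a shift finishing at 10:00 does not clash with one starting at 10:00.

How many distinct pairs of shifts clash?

Sorted by start: A, B, C, F, D, E.
B starts after A ends, so A has no further overlaps.
C starts after B ends, so B has no further overlaps.
F starts exactly when C ends (back-to-back, no overlap), so C has no further overlaps.
D starts after F ends, so F has no further overlaps.
E starts after D ends.
No pair overlaps.

0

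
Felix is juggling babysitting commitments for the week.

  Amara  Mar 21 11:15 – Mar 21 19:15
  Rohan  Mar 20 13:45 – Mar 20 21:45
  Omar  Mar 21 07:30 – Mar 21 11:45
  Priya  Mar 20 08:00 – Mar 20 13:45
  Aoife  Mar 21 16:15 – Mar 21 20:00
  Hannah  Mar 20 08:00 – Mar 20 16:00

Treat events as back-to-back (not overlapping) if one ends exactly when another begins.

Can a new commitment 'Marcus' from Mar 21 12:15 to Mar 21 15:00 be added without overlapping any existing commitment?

No — it overlaps Amara

Priya: ends Mar 20 13:45 at or before Marcus starts Mar 21 12:15 → clear.
Hannah: ends Mar 20 16:00 at or before Marcus starts Mar 21 12:15 → clear.
Rohan: ends Mar 20 21:45 at or before Marcus starts Mar 21 12:15 → clear.
Omar: ends Mar 21 11:45 at or before Marcus starts Mar 21 12:15 → clear.
Amara: starts Mar 21 11:15 before Marcus ends Mar 21 15:00, and ends Mar 21 19:15 after Marcus starts Mar 21 12:15 → overlap.
Aoife: starts Mar 21 16:15 at or after Marcus ends Mar 21 15:00 → clear.
Marcus overlaps Amara.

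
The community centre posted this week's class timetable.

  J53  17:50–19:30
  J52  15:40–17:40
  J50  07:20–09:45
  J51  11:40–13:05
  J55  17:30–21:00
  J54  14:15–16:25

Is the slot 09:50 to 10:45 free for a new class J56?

J50: ends 09:45 at or before J56 starts 09:50 → clear.
J51: starts 11:40 at or after J56 ends 10:45 → clear.
J54: starts 14:15 at or after J56 ends 10:45 → clear.
J52: starts 15:40 at or after J56 ends 10:45 → clear.
J55: starts 17:30 at or after J56 ends 10:45 → clear.
J53: starts 17:50 at or after J56 ends 10:45 → clear.

Yes — the slot is free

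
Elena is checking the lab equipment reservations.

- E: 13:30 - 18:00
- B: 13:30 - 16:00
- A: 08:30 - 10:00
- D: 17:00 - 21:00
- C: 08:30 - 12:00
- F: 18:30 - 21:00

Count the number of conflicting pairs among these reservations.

Sorted by start: A, C, B, E, D, F.
C starts before A ends → A and C overlap.
B starts after A ends; A is clear from here.
B starts after C ends; C is clear from here.
E starts before B ends → B and E overlap.
D starts after B ends; B is clear from here.
D starts before E ends → E and D overlap.
F starts after E ends.
F starts before D ends → D and F overlap.
Overlapping pairs: A & C, B & E, D & E, D & F — 4 in total.

4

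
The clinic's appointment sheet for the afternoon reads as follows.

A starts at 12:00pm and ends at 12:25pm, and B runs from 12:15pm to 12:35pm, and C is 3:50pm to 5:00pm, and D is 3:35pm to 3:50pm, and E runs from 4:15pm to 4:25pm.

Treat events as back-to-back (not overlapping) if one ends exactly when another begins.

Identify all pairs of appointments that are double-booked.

Sorted by start: A, B, D, C, E.
B starts before A ends → A and B overlap.
D starts after A ends; A is clear from here.
D starts after B ends; B is clear from here.
C starts exactly when D ends (back-to-back, no overlap); D is clear from here.
E starts before C ends → C and E overlap.

A & B, C & E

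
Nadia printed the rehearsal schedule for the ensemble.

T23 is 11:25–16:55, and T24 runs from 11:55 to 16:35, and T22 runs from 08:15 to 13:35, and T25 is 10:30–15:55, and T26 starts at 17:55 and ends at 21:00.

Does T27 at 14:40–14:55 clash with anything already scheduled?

T22: ends 13:35 at or before T27 starts 14:40 → clear.
T25: starts 10:30 before T27 ends 14:55, and ends 15:55 after T27 starts 14:40 → overlap.
T23: starts 11:25 before T27 ends 14:55, and ends 16:55 after T27 starts 14:40 → overlap.
T24: starts 11:55 before T27 ends 14:55, and ends 16:35 after T27 starts 14:40 → overlap.
T26: starts 17:55 at or after T27 ends 14:55 → clear.
T27 overlaps T23, T24, T25.

Yes — it overlaps T23, T24, T25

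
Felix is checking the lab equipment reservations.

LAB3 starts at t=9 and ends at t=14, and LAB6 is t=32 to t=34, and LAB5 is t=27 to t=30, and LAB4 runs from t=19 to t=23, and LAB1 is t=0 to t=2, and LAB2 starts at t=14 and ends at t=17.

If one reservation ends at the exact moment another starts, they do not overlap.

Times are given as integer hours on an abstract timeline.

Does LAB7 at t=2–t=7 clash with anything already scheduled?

No — it doesn't clash with anything

LAB1: ends t=2 at or before LAB7 starts t=2 → clear.
LAB3: starts t=9 at or after LAB7 ends t=7 → clear.
LAB2: starts t=14 at or after LAB7 ends t=7 → clear.
LAB4: starts t=19 at or after LAB7 ends t=7 → clear.
LAB5: starts t=27 at or after LAB7 ends t=7 → clear.
LAB6: starts t=32 at or after LAB7 ends t=7 → clear.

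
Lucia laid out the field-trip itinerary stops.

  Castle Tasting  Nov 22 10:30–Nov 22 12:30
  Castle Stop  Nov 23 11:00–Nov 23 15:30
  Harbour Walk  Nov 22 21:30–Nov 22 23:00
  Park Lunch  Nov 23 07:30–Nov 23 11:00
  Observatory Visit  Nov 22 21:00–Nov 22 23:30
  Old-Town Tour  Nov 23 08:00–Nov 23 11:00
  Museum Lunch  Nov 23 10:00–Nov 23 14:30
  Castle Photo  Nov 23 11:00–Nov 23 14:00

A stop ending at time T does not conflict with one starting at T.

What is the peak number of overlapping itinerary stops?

3

Sort all start/end points and keep a running count:
Nov 22 10:30 start Castle Tasting → 1
Nov 22 12:30 end Castle Tasting → 0
Nov 22 21:00 start Observatory Visit → 1
Nov 22 21:30 start Harbour Walk → 2
Nov 22 23:00 end Harbour Walk → 1
Nov 22 23:30 end Observatory Visit → 0
Nov 23 07:30 start Park Lunch → 1
Nov 23 08:00 start Old-Town Tour → 2
Nov 23 10:00 start Museum Lunch → 3
Nov 23 11:00 end Old-Town Tour → 2
Nov 23 11:00 end Park Lunch → 1
Nov 23 11:00 start Castle Photo → 2
Nov 23 11:00 start Castle Stop → 3
Nov 23 14:00 end Castle Photo → 2
Nov 23 14:30 end Museum Lunch → 1
Nov 23 15:30 end Castle Stop → 0
Peak is 3, at Nov 23 10:00 (Museum Lunch, Old-Town Tour, Park Lunch).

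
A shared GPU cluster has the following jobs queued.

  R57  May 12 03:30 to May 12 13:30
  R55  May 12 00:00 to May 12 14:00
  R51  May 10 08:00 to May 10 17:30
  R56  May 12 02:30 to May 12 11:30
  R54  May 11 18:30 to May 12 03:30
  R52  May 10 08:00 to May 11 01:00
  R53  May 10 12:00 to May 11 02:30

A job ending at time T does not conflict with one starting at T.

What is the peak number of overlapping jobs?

3

Walk through starts and ends in time order (an end at T is processed before a start at T):
May 10 08:00 start R51 → 1
May 10 08:00 start R52 → 2
May 10 12:00 start R53 → 3
May 10 17:30 end R51 → 2
May 11 01:00 end R52 → 1
May 11 02:30 end R53 → 0
May 11 18:30 start R54 → 1
May 12 00:00 start R55 → 2
May 12 02:30 start R56 → 3
May 12 03:30 end R54 → 2
May 12 03:30 start R57 → 3
May 12 11:30 end R56 → 2
May 12 13:30 end R57 → 1
May 12 14:00 end R55 → 0
Peak is 3, at May 10 12:00 (R51, R52, R53).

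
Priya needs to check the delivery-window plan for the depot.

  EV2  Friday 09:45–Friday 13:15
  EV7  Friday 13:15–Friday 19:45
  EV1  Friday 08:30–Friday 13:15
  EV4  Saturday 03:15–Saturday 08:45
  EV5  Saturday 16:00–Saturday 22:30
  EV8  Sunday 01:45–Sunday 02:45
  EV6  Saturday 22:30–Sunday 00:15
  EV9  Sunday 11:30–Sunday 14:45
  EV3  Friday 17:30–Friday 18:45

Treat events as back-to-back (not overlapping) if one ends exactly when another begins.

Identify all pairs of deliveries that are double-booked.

EV1 & EV2, EV3 & EV7

Sorted by start: EV1, EV2, EV7, EV3, EV4, EV5, EV6, EV8, EV9.
EV2 starts before EV1 ends → EV1 and EV2 overlap.
EV7 starts exactly when EV1 ends (back-to-back, no overlap); EV1 is clear from here.
EV7 starts exactly when EV2 ends (back-to-back, no overlap); EV2 is clear from here.
EV3 starts before EV7 ends → EV7 and EV3 overlap.
EV4 starts after EV7 ends; EV7 is clear from here.
EV4 starts after EV3 ends; EV3 is clear from here.
EV5 starts after EV4 ends; EV4 is clear from here.
EV6 starts exactly when EV5 ends (back-to-back, no overlap); EV5 is clear from here.
EV8 starts after EV6 ends; EV6 is clear from here.
EV9 starts after EV8 ends.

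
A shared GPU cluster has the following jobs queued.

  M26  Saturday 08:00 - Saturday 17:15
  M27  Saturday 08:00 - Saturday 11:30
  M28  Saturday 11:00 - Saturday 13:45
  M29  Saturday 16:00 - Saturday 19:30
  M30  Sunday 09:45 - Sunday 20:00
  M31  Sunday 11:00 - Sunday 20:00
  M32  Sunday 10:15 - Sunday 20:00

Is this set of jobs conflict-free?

No

Sorted by start: M26, M27, M28, M29, M30, M32, M31.
M27 starts before M26 ends → M26 and M27 overlap.
That's a conflict, so the schedule is not conflict-free.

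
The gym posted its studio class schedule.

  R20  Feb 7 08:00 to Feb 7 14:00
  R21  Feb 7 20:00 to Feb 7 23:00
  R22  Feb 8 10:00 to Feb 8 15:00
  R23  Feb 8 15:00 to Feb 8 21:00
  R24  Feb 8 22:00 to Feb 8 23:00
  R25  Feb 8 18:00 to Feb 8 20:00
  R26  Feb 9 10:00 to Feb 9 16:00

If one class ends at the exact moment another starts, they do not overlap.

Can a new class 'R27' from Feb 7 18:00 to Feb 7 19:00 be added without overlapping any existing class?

Yes — the slot is free

R20: ends Feb 7 14:00 at or before R27 starts Feb 7 18:00 → clear.
R21: starts Feb 7 20:00 at or after R27 ends Feb 7 19:00 → clear.
R22: starts Feb 8 10:00 at or after R27 ends Feb 7 19:00 → clear.
R23: starts Feb 8 15:00 at or after R27 ends Feb 7 19:00 → clear.
R25: starts Feb 8 18:00 at or after R27 ends Feb 7 19:00 → clear.
R24: starts Feb 8 22:00 at or after R27 ends Feb 7 19:00 → clear.
R26: starts Feb 9 10:00 at or after R27 ends Feb 7 19:00 → clear.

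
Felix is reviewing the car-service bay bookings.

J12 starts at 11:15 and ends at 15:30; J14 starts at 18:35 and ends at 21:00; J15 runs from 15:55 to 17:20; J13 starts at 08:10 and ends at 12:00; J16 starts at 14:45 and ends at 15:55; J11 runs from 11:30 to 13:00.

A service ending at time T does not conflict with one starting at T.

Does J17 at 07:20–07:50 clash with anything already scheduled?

J13: starts 08:10 at or after J17 ends 07:50 → clear.
J12: starts 11:15 at or after J17 ends 07:50 → clear.
J11: starts 11:30 at or after J17 ends 07:50 → clear.
J16: starts 14:45 at or after J17 ends 07:50 → clear.
J15: starts 15:55 at or after J17 ends 07:50 → clear.
J14: starts 18:35 at or after J17 ends 07:50 → clear.

No — it doesn't clash with anything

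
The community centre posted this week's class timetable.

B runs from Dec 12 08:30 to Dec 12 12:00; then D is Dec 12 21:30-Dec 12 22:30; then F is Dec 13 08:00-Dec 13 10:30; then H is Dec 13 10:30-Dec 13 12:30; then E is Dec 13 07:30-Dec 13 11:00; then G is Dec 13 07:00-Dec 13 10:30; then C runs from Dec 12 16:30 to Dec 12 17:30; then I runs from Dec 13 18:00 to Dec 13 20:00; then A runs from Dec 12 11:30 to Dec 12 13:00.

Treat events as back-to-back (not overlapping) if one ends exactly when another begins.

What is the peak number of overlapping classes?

Sweep the timeline, counting +1 at each start and −1 at each end (ends before starts at a tie):
Dec 12 08:30 start B → 1
Dec 12 11:30 start A → 2
Dec 12 12:00 end B → 1
Dec 12 13:00 end A → 0
Dec 12 16:30 start C → 1
Dec 12 17:30 end C → 0
Dec 12 21:30 start D → 1
Dec 12 22:30 end D → 0
Dec 13 07:00 start G → 1
Dec 13 07:30 start E → 2
Dec 13 08:00 start F → 3
Dec 13 10:30 end F → 2
Dec 13 10:30 end G → 1
Dec 13 10:30 start H → 2
Dec 13 11:00 end E → 1
Dec 13 12:30 end H → 0
Dec 13 18:00 start I → 1
Dec 13 20:00 end I → 0
Peak is 3, at Dec 13 08:00 (E, F, G).

3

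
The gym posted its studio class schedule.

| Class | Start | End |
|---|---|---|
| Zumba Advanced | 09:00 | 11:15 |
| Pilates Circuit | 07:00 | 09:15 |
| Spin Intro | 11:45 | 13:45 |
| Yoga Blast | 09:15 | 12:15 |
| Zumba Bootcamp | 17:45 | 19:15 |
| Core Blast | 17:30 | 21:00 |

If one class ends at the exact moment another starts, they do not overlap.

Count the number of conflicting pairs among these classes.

4

Two intervals overlap when each starts before the other ends.
Sorted by start: Pilates Circuit, Zumba Advanced, Yoga Blast, Spin Intro, Core Blast, Zumba Bootcamp.
Zumba Advanced starts before Pilates Circuit ends → Pilates Circuit and Zumba Advanced overlap.
Yoga Blast starts exactly when Pilates Circuit ends (back-to-back, no overlap), so nothing later overlaps Pilates Circuit either.
Yoga Blast starts before Zumba Advanced ends → Zumba Advanced and Yoga Blast overlap.
Spin Intro starts after Zumba Advanced ends, so nothing later overlaps Zumba Advanced either.
Spin Intro starts before Yoga Blast ends → Yoga Blast and Spin Intro overlap.
Core Blast starts after Yoga Blast ends, so nothing later overlaps Yoga Blast either.
Core Blast starts after Spin Intro ends, so nothing later overlaps Spin Intro either.
Zumba Bootcamp starts before Core Blast ends → Core Blast and Zumba Bootcamp overlap.
Overlapping pairs: Core Blast & Zumba Bootcamp, Pilates Circuit & Zumba Advanced, Spin Intro & Yoga Blast, Yoga Blast & Zumba Advanced — 4 in total.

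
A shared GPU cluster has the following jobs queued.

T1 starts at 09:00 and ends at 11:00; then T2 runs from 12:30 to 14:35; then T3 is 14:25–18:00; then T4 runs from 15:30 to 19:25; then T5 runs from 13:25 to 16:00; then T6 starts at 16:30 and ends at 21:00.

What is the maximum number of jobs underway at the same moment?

3

Sweep the timeline, counting +1 at each start and −1 at each end (ends before starts at a tie):
09:00 start T1 → 1
11:00 end T1 → 0
12:30 start T2 → 1
13:25 start T5 → 2
14:25 start T3 → 3
14:35 end T2 → 2
15:30 start T4 → 3
16:00 end T5 → 2
16:30 start T6 → 3
18:00 end T3 → 2
19:25 end T4 → 1
21:00 end T6 → 0
Peak is 3, at 14:25 (T2, T3, T5).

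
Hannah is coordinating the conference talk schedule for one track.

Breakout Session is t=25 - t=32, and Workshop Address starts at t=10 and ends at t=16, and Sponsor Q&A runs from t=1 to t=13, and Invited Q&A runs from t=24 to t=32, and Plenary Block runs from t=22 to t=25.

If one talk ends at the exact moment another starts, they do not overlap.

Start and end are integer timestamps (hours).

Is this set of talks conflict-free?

Sorted by start: Sponsor Q&A, Workshop Address, Plenary Block, Invited Q&A, Breakout Session.
Workshop Address starts before Sponsor Q&A ends → Sponsor Q&A and Workshop Address overlap.
That's a conflict, so the schedule is not conflict-free.

No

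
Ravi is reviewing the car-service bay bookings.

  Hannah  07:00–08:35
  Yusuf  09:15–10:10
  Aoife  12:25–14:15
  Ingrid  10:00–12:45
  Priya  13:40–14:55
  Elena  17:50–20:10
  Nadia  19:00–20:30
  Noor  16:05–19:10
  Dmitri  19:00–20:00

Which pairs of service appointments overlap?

Two intervals overlap when each starts before the other ends.
Sorted by start: Hannah, Yusuf, Ingrid, Aoife, Priya, Noor, Elena, Nadia, Dmitri.
Yusuf starts after Hannah ends, so Hannah has no further overlaps.
Ingrid starts before Yusuf ends → Yusuf and Ingrid overlap.
Aoife starts after Yusuf ends, so Yusuf has no further overlaps.
Aoife starts before Ingrid ends → Ingrid and Aoife overlap.
Priya starts after Ingrid ends, so Ingrid has no further overlaps.
Priya starts before Aoife ends → Aoife and Priya overlap.
Noor starts after Aoife ends, so Aoife has no further overlaps.
Noor starts after Priya ends, so Priya has no further overlaps.
Elena starts before Noor ends → Noor and Elena overlap.
Nadia starts before Noor ends → Noor and Nadia overlap.
Dmitri starts before Noor ends → Noor and Dmitri overlap.
Nadia starts before Elena ends → Elena and Nadia overlap.
Dmitri starts before Elena ends → Elena and Dmitri overlap.
Dmitri starts before Nadia ends → Nadia and Dmitri overlap.

Aoife & Ingrid, Aoife & Priya, Dmitri & Elena, Dmitri & Nadia, Dmitri & Noor, Elena & Nadia, Elena & Noor, Ingrid & Yusuf, Nadia & Noor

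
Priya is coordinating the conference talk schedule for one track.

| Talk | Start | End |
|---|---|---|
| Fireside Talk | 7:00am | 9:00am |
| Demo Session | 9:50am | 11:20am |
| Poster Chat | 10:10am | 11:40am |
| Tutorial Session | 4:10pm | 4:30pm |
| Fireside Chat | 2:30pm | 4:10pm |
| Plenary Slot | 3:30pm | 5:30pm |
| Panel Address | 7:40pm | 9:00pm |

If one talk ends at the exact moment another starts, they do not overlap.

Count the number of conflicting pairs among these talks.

3

Check each pair: they overlap iff neither finishes before the other starts.
Sorted by start: Fireside Talk, Demo Session, Poster Chat, Fireside Chat, Plenary Slot, Tutorial Session, Panel Address.
Demo Session starts after Fireside Talk ends, so Fireside Talk has no further overlaps.
Poster Chat starts before Demo Session ends → Demo Session and Poster Chat overlap.
Fireside Chat starts after Demo Session ends, so Demo Session has no further overlaps.
Fireside Chat starts after Poster Chat ends, so Poster Chat has no further overlaps.
Plenary Slot starts before Fireside Chat ends → Fireside Chat and Plenary Slot overlap.
Tutorial Session starts exactly when Fireside Chat ends (back-to-back, no overlap), so Fireside Chat has no further overlaps.
Tutorial Session starts before Plenary Slot ends → Plenary Slot and Tutorial Session overlap.
Panel Address starts after Plenary Slot ends.
Panel Address starts after Tutorial Session ends.
Overlapping pairs: Demo Session & Poster Chat, Fireside Chat & Plenary Slot, Plenary Slot & Tutorial Session — 3 in total.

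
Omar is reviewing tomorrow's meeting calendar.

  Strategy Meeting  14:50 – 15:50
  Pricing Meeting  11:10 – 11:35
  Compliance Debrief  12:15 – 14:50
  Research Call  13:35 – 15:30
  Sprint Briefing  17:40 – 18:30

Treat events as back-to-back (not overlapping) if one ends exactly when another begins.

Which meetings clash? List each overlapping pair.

Compliance Debrief & Research Call, Research Call & Strategy Meeting

Sorted by start: Pricing Meeting, Compliance Debrief, Research Call, Strategy Meeting, Sprint Briefing.
Compliance Debrief starts after Pricing Meeting ends; Pricing Meeting is clear from here.
Research Call starts before Compliance Debrief ends → Compliance Debrief and Research Call overlap.
Strategy Meeting starts exactly when Compliance Debrief ends (back-to-back, no overlap); Compliance Debrief is clear from here.
Strategy Meeting starts before Research Call ends → Research Call and Strategy Meeting overlap.
Sprint Briefing starts after Research Call ends.
Sprint Briefing starts after Strategy Meeting ends.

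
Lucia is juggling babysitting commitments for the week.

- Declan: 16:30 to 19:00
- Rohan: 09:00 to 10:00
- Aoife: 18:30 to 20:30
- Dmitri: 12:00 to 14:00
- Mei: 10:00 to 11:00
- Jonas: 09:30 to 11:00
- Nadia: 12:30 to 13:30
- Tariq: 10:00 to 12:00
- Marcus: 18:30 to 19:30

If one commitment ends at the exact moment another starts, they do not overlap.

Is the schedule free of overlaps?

Two intervals overlap when each starts before the other ends.
Sorted by start: Rohan, Jonas, Tariq, Mei, Dmitri, Nadia, Declan, Aoife, Marcus.
Jonas starts before Rohan ends → Rohan and Jonas overlap.
That's a conflict, so the schedule is not conflict-free.

No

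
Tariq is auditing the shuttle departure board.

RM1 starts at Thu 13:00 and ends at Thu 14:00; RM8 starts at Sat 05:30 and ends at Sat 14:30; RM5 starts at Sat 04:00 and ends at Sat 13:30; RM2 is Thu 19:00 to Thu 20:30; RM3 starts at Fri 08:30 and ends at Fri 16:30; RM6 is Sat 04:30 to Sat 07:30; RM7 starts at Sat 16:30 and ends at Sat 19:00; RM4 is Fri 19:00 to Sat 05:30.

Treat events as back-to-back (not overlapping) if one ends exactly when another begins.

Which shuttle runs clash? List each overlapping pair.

RM4 & RM5, RM4 & RM6, RM5 & RM6, RM5 & RM8, RM6 & RM8

Sorted by start: RM1, RM2, RM3, RM4, RM5, RM6, RM8, RM7.
RM2 starts after RM1 ends, so nothing later overlaps RM1 either.
RM3 starts after RM2 ends, so nothing later overlaps RM2 either.
RM4 starts after RM3 ends, so nothing later overlaps RM3 either.
RM5 starts before RM4 ends → RM4 and RM5 overlap.
RM6 starts before RM4 ends → RM4 and RM6 overlap.
RM8 starts exactly when RM4 ends (back-to-back, no overlap), so nothing later overlaps RM4 either.
RM6 starts before RM5 ends → RM5 and RM6 overlap.
RM8 starts before RM5 ends → RM5 and RM8 overlap.
RM7 starts after RM5 ends.
RM8 starts before RM6 ends → RM6 and RM8 overlap.
RM7 starts after RM6 ends.
RM7 starts after RM8 ends.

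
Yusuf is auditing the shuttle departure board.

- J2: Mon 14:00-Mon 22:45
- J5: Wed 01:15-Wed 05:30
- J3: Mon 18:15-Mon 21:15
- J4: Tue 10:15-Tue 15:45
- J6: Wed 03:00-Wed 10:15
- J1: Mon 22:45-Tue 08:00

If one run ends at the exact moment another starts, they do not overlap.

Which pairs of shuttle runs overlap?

J2 & J3, J5 & J6

Sorted by start: J2, J3, J1, J4, J5, J6.
J3 starts before J2 ends → J2 and J3 overlap.
J1 starts exactly when J2 ends (back-to-back, no overlap), so nothing later overlaps J2 either.
J1 starts after J3 ends, so nothing later overlaps J3 either.
J4 starts after J1 ends, so nothing later overlaps J1 either.
J5 starts after J4 ends, so nothing later overlaps J4 either.
J6 starts before J5 ends → J5 and J6 overlap.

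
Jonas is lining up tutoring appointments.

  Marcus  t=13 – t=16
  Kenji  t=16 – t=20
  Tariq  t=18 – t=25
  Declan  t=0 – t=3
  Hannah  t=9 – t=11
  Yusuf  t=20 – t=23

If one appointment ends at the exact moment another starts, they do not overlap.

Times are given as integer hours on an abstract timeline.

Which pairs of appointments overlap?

Kenji & Tariq, Tariq & Yusuf

Sorted by start: Declan, Hannah, Marcus, Kenji, Tariq, Yusuf.
Hannah starts after Declan ends — done with Declan.
Marcus starts after Hannah ends — done with Hannah.
Kenji starts exactly when Marcus ends (back-to-back, no overlap) — done with Marcus.
Tariq starts before Kenji ends → Kenji and Tariq overlap.
Yusuf starts exactly when Kenji ends (back-to-back, no overlap).
Yusuf starts before Tariq ends → Tariq and Yusuf overlap.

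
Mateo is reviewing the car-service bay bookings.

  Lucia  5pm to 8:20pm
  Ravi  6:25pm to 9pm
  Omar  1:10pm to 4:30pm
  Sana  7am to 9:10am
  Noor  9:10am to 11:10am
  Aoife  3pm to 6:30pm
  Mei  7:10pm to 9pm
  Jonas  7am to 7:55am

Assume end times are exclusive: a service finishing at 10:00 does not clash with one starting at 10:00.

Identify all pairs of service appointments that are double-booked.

Sorted by start: Jonas, Sana, Noor, Omar, Aoife, Lucia, Ravi, Mei.
Sana starts before Jonas ends → Jonas and Sana overlap.
Noor starts after Jonas ends, so nothing later overlaps Jonas either.
Noor starts exactly when Sana ends (back-to-back, no overlap), so nothing later overlaps Sana either.
Omar starts after Noor ends, so nothing later overlaps Noor either.
Aoife starts before Omar ends → Omar and Aoife overlap.
Lucia starts after Omar ends, so nothing later overlaps Omar either.
Lucia starts before Aoife ends → Aoife and Lucia overlap.
Ravi starts before Aoife ends → Aoife and Ravi overlap.
Mei starts after Aoife ends.
Ravi starts before Lucia ends → Lucia and Ravi overlap.
Mei starts before Lucia ends → Lucia and Mei overlap.
Mei starts before Ravi ends → Ravi and Mei overlap.

Aoife & Lucia, Aoife & Omar, Aoife & Ravi, Jonas & Sana, Lucia & Mei, Lucia & Ravi, Mei & Ravi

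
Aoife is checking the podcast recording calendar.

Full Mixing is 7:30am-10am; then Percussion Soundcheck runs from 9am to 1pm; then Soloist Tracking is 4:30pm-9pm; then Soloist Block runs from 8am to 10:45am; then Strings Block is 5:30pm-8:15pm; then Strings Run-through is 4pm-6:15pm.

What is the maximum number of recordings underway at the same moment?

Walk through starts and ends in time order (an end at T is processed before a start at T):
7:30am start Full Mixing → 1
8am start Soloist Block → 2
9am start Percussion Soundcheck → 3
10am end Full Mixing → 2
10:45am end Soloist Block → 1
1pm end Percussion Soundcheck → 0
4pm start Strings Run-through → 1
4:30pm start Soloist Tracking → 2
5:30pm start Strings Block → 3
6:15pm end Strings Run-through → 2
8:15pm end Strings Block → 1
9pm end Soloist Tracking → 0
Peak is 3, at 9am (Full Mixing, Percussion Soundcheck, Soloist Block).

3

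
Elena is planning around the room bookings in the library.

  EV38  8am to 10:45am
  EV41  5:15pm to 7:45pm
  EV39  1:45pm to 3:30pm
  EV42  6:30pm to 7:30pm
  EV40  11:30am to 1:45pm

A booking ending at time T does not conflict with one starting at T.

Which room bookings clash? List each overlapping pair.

Check each pair: they overlap iff neither finishes before the other starts.
Sorted by start: EV38, EV40, EV39, EV41, EV42.
EV40 starts after EV38 ends, so nothing later overlaps EV38 either.
EV39 starts exactly when EV40 ends (back-to-back, no overlap), so nothing later overlaps EV40 either.
EV41 starts after EV39 ends, so nothing later overlaps EV39 either.
EV42 starts before EV41 ends → EV41 and EV42 overlap.

EV41 & EV42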